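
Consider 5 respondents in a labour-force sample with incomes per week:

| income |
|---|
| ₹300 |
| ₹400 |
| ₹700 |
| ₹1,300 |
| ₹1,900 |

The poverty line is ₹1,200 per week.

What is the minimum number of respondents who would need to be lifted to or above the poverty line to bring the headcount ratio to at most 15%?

3 of the 5 respondents are poor, so H = 3/5 = 0.600.
A headcount ratio of at most 15% allows at most ⌊0.15 × 5⌋ = 0 poor respondents.
So at least 3 − 0 = 3 must be lifted.

3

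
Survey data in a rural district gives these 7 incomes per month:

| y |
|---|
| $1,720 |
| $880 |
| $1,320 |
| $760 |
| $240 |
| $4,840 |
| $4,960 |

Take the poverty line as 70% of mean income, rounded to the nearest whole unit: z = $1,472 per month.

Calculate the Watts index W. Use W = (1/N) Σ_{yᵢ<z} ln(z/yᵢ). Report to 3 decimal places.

0.443

Below z: $240, $760, $880, $1,320 (q = 4 of N = 7).
ln(z/y) terms: ln(1472/240) = 1.8137; ln(1472/760) = 0.6611; ln(1472/880) = 0.5145; ln(1472/1320) = 0.1090.
W = 3.098243 / 7 = 0.443.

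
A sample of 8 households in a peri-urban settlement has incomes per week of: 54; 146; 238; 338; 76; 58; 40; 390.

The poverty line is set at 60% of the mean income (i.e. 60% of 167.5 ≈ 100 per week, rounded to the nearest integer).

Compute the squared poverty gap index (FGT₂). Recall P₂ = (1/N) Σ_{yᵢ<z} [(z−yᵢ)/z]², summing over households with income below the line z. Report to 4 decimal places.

Incomes under z: 40, 54, 58, 76 (q = 4 of N = 8).
Relative gaps: (100−40)/100 = 0.6000; (100−54)/100 = 0.4600; (100−58)/100 = 0.4200; (100−76)/100 = 0.2400.
Squared: 0.3600; 0.2116; 0.1764; 0.0576.
Sum = 0.805600; P₂ = 0.805600 / 8 = 0.1007.

0.1007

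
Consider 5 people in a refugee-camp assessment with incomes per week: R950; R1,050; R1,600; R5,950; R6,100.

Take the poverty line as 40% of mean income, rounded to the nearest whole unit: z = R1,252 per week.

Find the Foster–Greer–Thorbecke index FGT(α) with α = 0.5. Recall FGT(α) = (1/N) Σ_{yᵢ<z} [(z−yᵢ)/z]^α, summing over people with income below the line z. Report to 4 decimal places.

Incomes under z: R950, R1,050 (q = 2 of N = 5).
Relative gaps: (1252−950)/1252 = 0.2412; (1252−1050)/1252 = 0.1613.
Raised to α = 0.5: 0.49114; 0.40167.
Sum = 0.892809; FGT(0.5) = 0.892809 / 5 = 0.1786.

0.1786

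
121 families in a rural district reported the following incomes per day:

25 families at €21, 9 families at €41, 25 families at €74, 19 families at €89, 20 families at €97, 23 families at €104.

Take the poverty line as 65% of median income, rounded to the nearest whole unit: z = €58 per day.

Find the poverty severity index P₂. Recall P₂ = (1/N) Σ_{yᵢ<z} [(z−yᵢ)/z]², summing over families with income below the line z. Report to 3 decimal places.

0.090

Poor units: 25×€21, 9×€41 (q = 34 of N = 121).
Relative gaps: (58−21)/58 = 0.6379 (×25); (58−41)/58 = 0.2931 (×9).
Squared: 0.4070 (×25); 0.0859 (×9).
Sum = 10.947087; P₂ = 10.947087 / 121 = 0.090.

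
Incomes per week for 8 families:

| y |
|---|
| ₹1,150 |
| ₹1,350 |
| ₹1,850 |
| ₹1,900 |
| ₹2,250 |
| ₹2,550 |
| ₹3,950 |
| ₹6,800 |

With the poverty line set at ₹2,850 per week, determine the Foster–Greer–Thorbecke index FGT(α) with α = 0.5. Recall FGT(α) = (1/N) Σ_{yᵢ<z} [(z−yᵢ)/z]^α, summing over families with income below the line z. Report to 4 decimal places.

0.4313

Below z: ₹1,150, ₹1,350, ₹1,850, ₹1,900, ₹2,250, ₹2,550 (q = 6 of N = 8).
Shortfall ratios: (2850−1150)/2850 = 0.5965; (2850−1350)/2850 = 0.5263; (2850−1850)/2850 = 0.3509; (2850−1900)/2850 = 0.3333; (2850−2250)/2850 = 0.2105; (2850−2550)/2850 = 0.1053.
Raised to α = 0.5: 0.77233; 0.72548; 0.59235; 0.57735; 0.45883; 0.32444.
Sum = 3.450778; FGT(0.5) = 3.450778 / 8 = 0.4313.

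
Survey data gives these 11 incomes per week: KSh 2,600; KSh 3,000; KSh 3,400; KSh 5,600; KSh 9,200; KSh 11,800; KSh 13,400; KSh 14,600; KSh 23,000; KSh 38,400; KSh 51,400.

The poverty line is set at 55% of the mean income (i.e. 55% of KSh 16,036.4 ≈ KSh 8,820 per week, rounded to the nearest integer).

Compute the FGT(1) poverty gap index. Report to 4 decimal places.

0.2132

Incomes under z: KSh 2,600, KSh 3,000, KSh 3,400, KSh 5,600 (q = 4 of N = 11).
Shortfall ratios: (8820−2600)/8820 = 0.7052; (8820−3000)/8820 = 0.6599; (8820−3400)/8820 = 0.6145; (8820−5600)/8820 = 0.3651.
Sum of shortfalls = 2.344671; P₁ averages over all N: 2.344671 / 11 = 0.2132.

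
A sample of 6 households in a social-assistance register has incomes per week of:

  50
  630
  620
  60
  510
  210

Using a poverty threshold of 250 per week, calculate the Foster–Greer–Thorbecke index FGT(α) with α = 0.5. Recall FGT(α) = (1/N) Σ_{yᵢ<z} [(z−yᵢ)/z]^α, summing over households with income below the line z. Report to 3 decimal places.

Incomes under z: 50, 60, 210 (q = 3 of N = 6).
Normalized shortfalls: (250−50)/250 = 0.8000; (250−60)/250 = 0.7600; (250−210)/250 = 0.1600.
Raised to α = 0.5: 0.89443; 0.87178; 0.40000.
Sum = 2.166207; FGT(0.5) = 2.166207 / 6 = 0.361.

0.361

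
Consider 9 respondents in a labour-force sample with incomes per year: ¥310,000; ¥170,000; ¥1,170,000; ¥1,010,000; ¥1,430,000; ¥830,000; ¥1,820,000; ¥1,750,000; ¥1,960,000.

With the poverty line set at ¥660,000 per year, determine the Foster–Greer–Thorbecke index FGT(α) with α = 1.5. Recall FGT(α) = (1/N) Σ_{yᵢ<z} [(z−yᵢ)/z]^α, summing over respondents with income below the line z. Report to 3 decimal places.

Below z: ¥170,000, ¥310,000 (q = 2 of N = 9).
Gap ratios (z−y)/z: (660000−170000)/660000 = 0.7424; (660000−310000)/660000 = 0.5303.
Raised to α = 1.5: 0.63970; 0.38618.
Sum = 1.025880; FGT(1.5) = 1.025880 / 9 = 0.114.

0.114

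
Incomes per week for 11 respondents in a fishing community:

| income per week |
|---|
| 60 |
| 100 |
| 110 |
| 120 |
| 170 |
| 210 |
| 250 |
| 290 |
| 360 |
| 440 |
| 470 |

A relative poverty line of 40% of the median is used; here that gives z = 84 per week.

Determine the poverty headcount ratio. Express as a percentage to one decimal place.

9.1%

1 of the 11 respondents have income below 84.
H = 1/11 = 9.1%.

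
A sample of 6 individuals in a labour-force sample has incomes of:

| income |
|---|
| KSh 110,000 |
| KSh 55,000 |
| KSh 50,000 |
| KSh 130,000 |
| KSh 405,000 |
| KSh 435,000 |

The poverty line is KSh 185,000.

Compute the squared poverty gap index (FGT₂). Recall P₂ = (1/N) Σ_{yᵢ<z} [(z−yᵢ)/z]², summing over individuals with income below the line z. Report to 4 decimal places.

0.2132

Poor units: KSh 50,000, KSh 55,000, KSh 110,000, KSh 130,000 (q = 4 of N = 6).
Relative gaps: (185000−50000)/185000 = 0.7297; (185000−55000)/185000 = 0.7027; (185000−110000)/185000 = 0.4054; (185000−130000)/185000 = 0.2973.
Squared: 0.5325; 0.4938; 0.1644; 0.0884.
Sum = 1.279036; P₂ = 1.279036 / 6 = 0.2132.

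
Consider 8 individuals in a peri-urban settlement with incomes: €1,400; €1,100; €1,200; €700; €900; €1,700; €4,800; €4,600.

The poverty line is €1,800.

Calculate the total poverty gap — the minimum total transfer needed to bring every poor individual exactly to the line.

Incomes under z: €700, €900, €1,100, €1,200, €1,400, €1,700 (q = 6 of N = 8).
Individual gaps: 1800−700 = 1100; 1800−900 = 900; 1800−1100 = 700; 1800−1200 = 600; 1800−1400 = 400; 1800−1700 = 100.
Aggregate gap = €3,800.

€3,800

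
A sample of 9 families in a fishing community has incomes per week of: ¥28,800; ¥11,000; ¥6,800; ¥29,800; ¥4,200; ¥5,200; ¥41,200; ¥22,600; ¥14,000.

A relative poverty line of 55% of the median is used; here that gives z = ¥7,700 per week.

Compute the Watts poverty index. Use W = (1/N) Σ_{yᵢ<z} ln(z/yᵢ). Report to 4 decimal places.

0.1248

Incomes under z: ¥4,200, ¥5,200, ¥6,800 (q = 3 of N = 9).
ln(z/y) terms: ln(7700/4200) = 0.6061; ln(7700/5200) = 0.3926; ln(7700/6800) = 0.1243.
W = 1.122995 / 9 = 0.1248.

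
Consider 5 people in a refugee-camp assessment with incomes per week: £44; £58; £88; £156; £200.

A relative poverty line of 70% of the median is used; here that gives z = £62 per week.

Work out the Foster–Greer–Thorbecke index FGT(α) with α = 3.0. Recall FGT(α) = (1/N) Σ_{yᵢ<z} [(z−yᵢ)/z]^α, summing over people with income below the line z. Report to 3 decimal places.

0.005

Poor units: £44, £58 (q = 2 of N = 5).
Shortfall ratios: (62−44)/62 = 0.2903; (62−58)/62 = 0.0645.
Raised to α = 3.0: 0.02447; 0.00027.
Sum = 0.024739; FGT(3.0) = 0.024739 / 5 = 0.005.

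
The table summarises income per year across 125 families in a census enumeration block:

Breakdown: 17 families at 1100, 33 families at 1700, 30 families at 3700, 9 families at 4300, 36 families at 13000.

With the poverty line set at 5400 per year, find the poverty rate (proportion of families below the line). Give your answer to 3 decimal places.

0.712

89 of the 125 families have income below 5400.
H = 89/125 = 0.712.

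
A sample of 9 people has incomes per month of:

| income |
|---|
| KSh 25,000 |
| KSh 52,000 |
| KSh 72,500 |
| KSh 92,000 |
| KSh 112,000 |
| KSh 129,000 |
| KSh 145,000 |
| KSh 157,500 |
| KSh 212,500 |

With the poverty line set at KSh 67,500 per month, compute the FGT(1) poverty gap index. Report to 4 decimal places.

Below the line: KSh 25,000, KSh 52,000 (q = 2 of N = 9).
Relative gaps: (67500−25000)/67500 = 0.6296; (67500−52000)/67500 = 0.2296.
Σ = 0.859259. Dividing by the full population N = 9 gives P₁ = 0.0955.

0.0955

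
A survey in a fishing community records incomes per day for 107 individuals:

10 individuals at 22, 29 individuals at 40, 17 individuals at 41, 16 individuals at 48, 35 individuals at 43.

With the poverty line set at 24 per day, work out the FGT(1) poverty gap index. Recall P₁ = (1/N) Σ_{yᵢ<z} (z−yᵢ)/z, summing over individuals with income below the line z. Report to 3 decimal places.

Incomes under z: 10×22 (q = 10 of N = 107).
Shortfall ratios: (24−22)/24 = 0.0833 (×10).
Σ = 0.833333. Dividing by the full population N = 107 gives P₁ = 0.008.

0.008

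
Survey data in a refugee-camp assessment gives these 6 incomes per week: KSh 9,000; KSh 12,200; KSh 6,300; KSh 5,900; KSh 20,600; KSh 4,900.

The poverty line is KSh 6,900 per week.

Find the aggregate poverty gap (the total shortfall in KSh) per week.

KSh 3,600

Incomes under z: KSh 4,900, KSh 5,900, KSh 6,300 (q = 3 of N = 6).
Individual gaps: 6900−4900 = 2000; 6900−5900 = 1000; 6900−6300 = 600.
Aggregate gap = KSh 3,600.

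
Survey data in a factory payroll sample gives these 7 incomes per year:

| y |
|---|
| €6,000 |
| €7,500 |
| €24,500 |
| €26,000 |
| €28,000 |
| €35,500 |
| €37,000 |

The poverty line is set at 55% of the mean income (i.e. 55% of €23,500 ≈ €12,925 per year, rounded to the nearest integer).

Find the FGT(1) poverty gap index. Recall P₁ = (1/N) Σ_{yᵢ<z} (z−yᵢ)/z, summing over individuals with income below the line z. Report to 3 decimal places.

Below z: €6,000, €7,500 (q = 2 of N = 7).
Shortfall ratios: (12925−6000)/12925 = 0.5358; (12925−7500)/12925 = 0.4197.
Σ = 0.955513. Dividing by the full population N = 7 gives P₁ = 0.137.

0.137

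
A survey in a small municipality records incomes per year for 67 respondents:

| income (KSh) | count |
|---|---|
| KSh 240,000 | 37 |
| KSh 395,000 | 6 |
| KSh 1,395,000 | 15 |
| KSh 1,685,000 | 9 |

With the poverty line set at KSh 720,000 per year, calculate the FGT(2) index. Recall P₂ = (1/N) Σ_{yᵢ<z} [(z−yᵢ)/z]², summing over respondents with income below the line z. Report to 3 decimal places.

Incomes under z: 37×KSh 240,000, 6×KSh 395,000 (q = 43 of N = 67).
Normalized shortfalls: (720000−240000)/720000 = 0.6667 (×37); (720000−395000)/720000 = 0.4514 (×6).
Squared: 0.4444 (×37); 0.2038 (×6).
Sum = 17.666956; P₂ = 17.666956 / 67 = 0.264.

0.264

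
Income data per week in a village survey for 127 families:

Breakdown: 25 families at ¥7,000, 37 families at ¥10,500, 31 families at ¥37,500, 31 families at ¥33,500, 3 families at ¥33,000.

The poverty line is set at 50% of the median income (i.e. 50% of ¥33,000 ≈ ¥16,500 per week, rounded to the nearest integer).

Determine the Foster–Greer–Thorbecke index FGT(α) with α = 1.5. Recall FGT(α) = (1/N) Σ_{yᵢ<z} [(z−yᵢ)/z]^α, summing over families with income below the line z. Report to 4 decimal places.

Below z: 25×¥7,000, 37×¥10,500 (q = 62 of N = 127).
Relative gaps: (16500−7000)/16500 = 0.5758 (×25); (16500−10500)/16500 = 0.3636 (×37).
Raised to α = 1.5: 0.43688 (×25); 0.21928 (×37).
Sum = 19.035329; FGT(1.5) = 19.035329 / 127 = 0.1499.

0.1499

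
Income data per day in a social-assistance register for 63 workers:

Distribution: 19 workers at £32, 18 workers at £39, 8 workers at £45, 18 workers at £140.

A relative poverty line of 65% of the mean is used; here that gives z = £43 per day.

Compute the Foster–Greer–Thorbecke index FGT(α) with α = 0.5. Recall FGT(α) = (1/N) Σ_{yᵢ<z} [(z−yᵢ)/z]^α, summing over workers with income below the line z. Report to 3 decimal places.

0.240

Below the line: 19×£32, 18×£39 (q = 37 of N = 63).
Normalized shortfalls: (43−32)/43 = 0.2558 (×19); (43−39)/43 = 0.0930 (×18).
Raised to α = 0.5: 0.50578 (×19); 0.30500 (×18).
Sum = 15.099779; FGT(0.5) = 15.099779 / 63 = 0.240.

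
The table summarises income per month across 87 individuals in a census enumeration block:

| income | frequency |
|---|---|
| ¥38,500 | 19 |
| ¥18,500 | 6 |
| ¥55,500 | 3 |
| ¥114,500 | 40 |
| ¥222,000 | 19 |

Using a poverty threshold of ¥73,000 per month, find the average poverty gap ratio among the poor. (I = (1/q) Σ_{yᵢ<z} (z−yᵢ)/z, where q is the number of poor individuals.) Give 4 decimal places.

Incomes under z: 6×¥18,500, 19×¥38,500, 3×¥55,500 (q = 28 of N = 87).
Shortfall ratios (z−y)/z: 0.7466 (×6), 0.4726 (×19), 0.2397 (×3); sum = 14.178082.
I averages over the q = 28 poor units only: 14.178082 / 28 = 0.5064.

0.5064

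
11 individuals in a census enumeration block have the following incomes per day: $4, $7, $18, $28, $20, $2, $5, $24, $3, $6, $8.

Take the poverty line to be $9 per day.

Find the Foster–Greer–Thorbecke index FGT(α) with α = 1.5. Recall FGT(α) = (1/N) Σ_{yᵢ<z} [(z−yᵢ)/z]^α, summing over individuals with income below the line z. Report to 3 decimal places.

Below z: $2, $3, $4, $5, $6, $7, $8 (q = 7 of N = 11).
Gap ratios (z−y)/z: (9−2)/9 = 0.7778; (9−3)/9 = 0.6667; (9−4)/9 = 0.5556; (9−5)/9 = 0.4444; (9−6)/9 = 0.3333; (9−7)/9 = 0.2222; (9−8)/9 = 0.1111.
Raised to α = 1.5: 0.68594; 0.54433; 0.41409; 0.29630; 0.19245; 0.10476; 0.03704.
Sum = 2.274893; FGT(1.5) = 2.274893 / 11 = 0.207.

0.207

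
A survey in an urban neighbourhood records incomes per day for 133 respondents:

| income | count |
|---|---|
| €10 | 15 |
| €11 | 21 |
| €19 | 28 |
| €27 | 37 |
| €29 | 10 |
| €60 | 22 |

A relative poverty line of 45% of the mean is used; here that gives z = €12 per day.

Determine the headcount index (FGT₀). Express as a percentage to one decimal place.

27.1%

36 of the 133 respondents have income below €12.
H = 36/133 = 27.1%.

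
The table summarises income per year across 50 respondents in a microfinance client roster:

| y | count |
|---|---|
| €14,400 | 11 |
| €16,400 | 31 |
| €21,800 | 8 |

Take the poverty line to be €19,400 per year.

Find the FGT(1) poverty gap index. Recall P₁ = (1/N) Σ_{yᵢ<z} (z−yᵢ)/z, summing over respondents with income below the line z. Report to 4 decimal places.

Poor units: 11×€14,400, 31×€16,400 (q = 42 of N = 50).
Relative gaps: (19400−14400)/19400 = 0.2577 (×11); (19400−16400)/19400 = 0.1546 (×31).
Sum of shortfalls = 7.628866; P₁ averages over all N: 7.628866 / 50 = 0.1526.

0.1526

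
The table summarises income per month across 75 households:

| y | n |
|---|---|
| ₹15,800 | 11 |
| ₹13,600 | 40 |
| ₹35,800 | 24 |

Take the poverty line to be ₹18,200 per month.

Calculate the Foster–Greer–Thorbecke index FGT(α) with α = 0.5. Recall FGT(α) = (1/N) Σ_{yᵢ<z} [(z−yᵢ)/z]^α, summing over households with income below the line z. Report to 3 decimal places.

Incomes under z: 40×₹13,600, 11×₹15,800 (q = 51 of N = 75).
Relative gaps: (18200−13600)/18200 = 0.2527 (×40); (18200−15800)/18200 = 0.1319 (×11).
Raised to α = 0.5: 0.50274 (×40); 0.36314 (×11).
Sum = 24.104092; FGT(0.5) = 24.104092 / 75 = 0.321.

0.321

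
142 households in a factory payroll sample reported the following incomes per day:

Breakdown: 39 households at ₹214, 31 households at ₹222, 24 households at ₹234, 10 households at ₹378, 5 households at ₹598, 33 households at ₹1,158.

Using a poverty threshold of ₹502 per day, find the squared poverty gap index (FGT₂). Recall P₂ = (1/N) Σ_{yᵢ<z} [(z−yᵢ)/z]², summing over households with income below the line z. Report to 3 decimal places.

0.211

Incomes under z: 39×₹214, 31×₹222, 24×₹234, 10×₹378 (q = 104 of N = 142).
Relative gaps: (502−214)/502 = 0.5737 (×39); (502−222)/502 = 0.5578 (×31); (502−234)/502 = 0.5339 (×24); (502−378)/502 = 0.2470 (×10).
Squared: 0.3291 (×39); 0.3111 (×31); 0.2850 (×24); 0.0610 (×10).
Sum = 29.931080; P₂ = 29.931080 / 142 = 0.211.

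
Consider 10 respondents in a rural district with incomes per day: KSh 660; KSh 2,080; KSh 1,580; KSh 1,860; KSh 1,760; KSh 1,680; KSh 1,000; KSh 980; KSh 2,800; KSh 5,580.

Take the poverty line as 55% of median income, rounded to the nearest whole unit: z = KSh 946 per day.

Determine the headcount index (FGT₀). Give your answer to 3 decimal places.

0.100

1 of the 10 respondents have income below KSh 946.
H = 1/10 = 0.100.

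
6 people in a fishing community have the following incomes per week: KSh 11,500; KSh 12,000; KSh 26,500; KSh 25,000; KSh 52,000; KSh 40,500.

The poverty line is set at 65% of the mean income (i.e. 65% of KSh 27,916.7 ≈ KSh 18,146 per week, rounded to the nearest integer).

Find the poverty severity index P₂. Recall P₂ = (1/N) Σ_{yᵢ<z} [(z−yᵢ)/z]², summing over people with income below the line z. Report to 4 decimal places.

0.0415

Below the line: KSh 11,500, KSh 12,000 (q = 2 of N = 6).
Shortfall ratios: (18146−11500)/18146 = 0.3663; (18146−12000)/18146 = 0.3387.
Squared: 0.1341; 0.1147.
Sum = 0.248856; P₂ = 0.248856 / 6 = 0.0415.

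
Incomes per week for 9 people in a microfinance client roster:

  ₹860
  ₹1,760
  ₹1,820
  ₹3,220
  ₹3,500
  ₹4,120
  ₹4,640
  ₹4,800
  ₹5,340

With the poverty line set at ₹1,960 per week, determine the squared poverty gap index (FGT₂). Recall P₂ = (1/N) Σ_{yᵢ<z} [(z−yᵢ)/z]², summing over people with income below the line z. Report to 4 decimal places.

Below the line: ₹860, ₹1,760, ₹1,820 (q = 3 of N = 9).
Normalized shortfalls: (1960−860)/1960 = 0.5612; (1960−1760)/1960 = 0.1020; (1960−1820)/1960 = 0.0714.
Squared: 0.3150; 0.0104; 0.0051.
Sum = 0.330487; P₂ = 0.330487 / 9 = 0.0367.

0.0367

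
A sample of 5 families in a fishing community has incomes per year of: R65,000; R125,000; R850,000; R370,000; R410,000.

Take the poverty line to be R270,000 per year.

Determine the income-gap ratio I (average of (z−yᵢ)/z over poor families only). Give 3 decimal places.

0.648

Below the line: R65,000, R125,000 (q = 2 of N = 5).
Relative gaps: 0.7593, 0.5370; sum = 1.296296.
The income-gap ratio divides by q (the poor only): 1.296296 / 2 = 0.648.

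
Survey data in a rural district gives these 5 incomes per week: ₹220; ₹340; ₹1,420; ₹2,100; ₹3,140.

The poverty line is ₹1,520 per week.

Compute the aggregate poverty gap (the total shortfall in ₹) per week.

₹2,580

Incomes under z: ₹220, ₹340, ₹1,420 (q = 3 of N = 5).
Individual gaps: 1520−220 = 1300; 1520−340 = 1180; 1520−1420 = 100.
Aggregate gap = ₹2,580.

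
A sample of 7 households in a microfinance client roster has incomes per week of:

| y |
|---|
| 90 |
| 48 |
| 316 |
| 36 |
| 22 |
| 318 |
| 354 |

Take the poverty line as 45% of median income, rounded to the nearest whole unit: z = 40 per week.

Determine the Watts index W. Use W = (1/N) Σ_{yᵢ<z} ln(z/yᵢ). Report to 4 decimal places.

Poor units: 22, 36 (q = 2 of N = 7).
ln(z/y) terms: ln(40/22) = 0.5978; ln(40/36) = 0.1054.
W = 0.703198 / 7 = 0.1005.

0.1005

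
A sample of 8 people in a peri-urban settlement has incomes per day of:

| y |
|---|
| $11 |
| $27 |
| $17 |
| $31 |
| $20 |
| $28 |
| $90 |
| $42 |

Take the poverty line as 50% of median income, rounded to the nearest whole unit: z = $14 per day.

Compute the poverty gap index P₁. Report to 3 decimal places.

Incomes under z: $11 (q = 1 of N = 8).
Relative gaps: (14−11)/14 = 0.2143.
Sum of shortfalls = 0.214286; P₁ averages over all N: 0.214286 / 8 = 0.027.

0.027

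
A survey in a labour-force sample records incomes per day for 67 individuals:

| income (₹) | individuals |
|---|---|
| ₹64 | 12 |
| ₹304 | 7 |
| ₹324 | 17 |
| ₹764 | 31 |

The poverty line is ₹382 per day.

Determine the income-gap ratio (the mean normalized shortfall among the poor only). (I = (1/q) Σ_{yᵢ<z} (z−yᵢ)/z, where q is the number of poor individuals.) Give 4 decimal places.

Below z: 12×₹64, 7×₹304, 17×₹324 (q = 36 of N = 67).
Shortfall ratios (z−y)/z: 0.8325 (×12), 0.2042 (×7), 0.1518 (×17); sum = 14.000000.
The income-gap ratio divides by q (the poor only): 14.000000 / 36 = 0.3889.

0.3889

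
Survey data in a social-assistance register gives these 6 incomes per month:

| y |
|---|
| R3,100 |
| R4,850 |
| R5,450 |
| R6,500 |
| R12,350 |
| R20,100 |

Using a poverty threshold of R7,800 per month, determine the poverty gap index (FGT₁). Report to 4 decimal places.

Poor units: R3,100, R4,850, R5,450, R6,500 (q = 4 of N = 6).
Gap ratios (z−y)/z: (7800−3100)/7800 = 0.6026; (7800−4850)/7800 = 0.3782; (7800−5450)/7800 = 0.3013; (7800−6500)/7800 = 0.1667.
Sum of shortfalls = 1.448718; P₁ averages over all N: 1.448718 / 6 = 0.2415.

0.2415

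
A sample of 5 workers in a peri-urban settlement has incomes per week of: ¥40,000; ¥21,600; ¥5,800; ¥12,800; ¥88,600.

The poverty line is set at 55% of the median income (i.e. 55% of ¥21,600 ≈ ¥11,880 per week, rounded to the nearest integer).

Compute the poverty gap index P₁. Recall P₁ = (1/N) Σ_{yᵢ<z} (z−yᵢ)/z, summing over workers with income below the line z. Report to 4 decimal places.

0.1024

Incomes under z: ¥5,800 (q = 1 of N = 5).
Normalized shortfalls: (11880−5800)/11880 = 0.5118.
Σ = 0.511785. Dividing by the full population N = 5 gives P₁ = 0.1024.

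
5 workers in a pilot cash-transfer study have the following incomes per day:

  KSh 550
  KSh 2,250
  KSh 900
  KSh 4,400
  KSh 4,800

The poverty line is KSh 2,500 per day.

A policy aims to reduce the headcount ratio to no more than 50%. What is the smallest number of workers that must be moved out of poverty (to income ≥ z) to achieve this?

1

Currently q = 3 of N = 5 are below the line (H = 0.600).
A headcount ratio of at most 50% allows at most ⌊0.50 × 5⌋ = 2 poor workers.
So at least 3 − 2 = 1 must be lifted.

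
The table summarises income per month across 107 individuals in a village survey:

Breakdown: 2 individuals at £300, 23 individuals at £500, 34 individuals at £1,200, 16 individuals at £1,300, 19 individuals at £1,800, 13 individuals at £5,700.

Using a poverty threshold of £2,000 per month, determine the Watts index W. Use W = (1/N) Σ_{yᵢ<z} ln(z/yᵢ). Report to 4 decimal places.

0.5789

Below the line: 2×£300, 23×£500, 34×£1,200, 16×£1,300, 19×£1,800 (q = 94 of N = 107).
Log shortfalls: ln(2000/300) = 1.8971 (×2); ln(2000/500) = 1.3863 (×23); ln(2000/1200) = 0.5108 (×34); ln(2000/1300) = 0.4308 (×16); ln(2000/1800) = 0.1054 (×19).
W = 61.941458 / 107 = 0.5789.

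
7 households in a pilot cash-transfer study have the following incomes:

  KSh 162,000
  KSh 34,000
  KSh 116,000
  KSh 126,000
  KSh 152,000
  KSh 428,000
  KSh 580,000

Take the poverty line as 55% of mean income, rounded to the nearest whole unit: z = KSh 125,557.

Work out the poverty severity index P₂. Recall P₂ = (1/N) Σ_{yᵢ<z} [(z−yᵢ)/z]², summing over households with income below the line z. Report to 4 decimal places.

0.0768

Incomes under z: KSh 34,000, KSh 116,000 (q = 2 of N = 7).
Normalized shortfalls: (125557−34000)/125557 = 0.7292; (125557−116000)/125557 = 0.0761.
Squared: 0.5317; 0.0058.
Sum = 0.537536; P₂ = 0.537536 / 7 = 0.0768.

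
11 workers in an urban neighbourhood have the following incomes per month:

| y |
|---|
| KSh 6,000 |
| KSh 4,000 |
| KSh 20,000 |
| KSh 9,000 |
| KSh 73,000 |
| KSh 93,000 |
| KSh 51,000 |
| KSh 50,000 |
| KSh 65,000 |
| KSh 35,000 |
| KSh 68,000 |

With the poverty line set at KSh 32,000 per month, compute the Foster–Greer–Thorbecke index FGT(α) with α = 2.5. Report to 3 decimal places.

Poor units: KSh 4,000, KSh 6,000, KSh 9,000, KSh 20,000 (q = 4 of N = 11).
Normalized shortfalls: (32000−4000)/32000 = 0.8750; (32000−6000)/32000 = 0.8125; (32000−9000)/32000 = 0.7188; (32000−20000)/32000 = 0.3750.
Raised to α = 2.5: 0.71618; 0.59506; 0.43797; 0.08611.
Sum = 1.835319; FGT(2.5) = 1.835319 / 11 = 0.167.

0.167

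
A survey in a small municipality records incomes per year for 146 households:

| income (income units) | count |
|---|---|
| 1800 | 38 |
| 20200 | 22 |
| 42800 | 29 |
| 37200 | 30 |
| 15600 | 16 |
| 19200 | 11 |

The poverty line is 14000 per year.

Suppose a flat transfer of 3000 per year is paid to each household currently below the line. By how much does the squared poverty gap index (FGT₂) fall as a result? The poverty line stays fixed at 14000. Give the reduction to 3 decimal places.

Before: below the line — 38×1800; squared poverty gap index (FGT₂) = 0.19765.
After the 3000 transfer: below the line — 38×4800; squared poverty gap index (FGT₂) = 0.11240.
Reduction = 0.19765 − 0.11240 = 0.085.

0.085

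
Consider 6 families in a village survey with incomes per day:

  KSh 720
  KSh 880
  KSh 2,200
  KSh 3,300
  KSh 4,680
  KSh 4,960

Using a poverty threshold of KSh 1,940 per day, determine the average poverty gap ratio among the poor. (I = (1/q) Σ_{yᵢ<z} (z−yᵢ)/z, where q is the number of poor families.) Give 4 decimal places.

0.5876

Poor units: KSh 720, KSh 880 (q = 2 of N = 6).
Shortfall ratios (z−y)/z: 0.6289, 0.5464; sum = 1.175258.
I averages over the q = 2 poor units only: 1.175258 / 2 = 0.5876.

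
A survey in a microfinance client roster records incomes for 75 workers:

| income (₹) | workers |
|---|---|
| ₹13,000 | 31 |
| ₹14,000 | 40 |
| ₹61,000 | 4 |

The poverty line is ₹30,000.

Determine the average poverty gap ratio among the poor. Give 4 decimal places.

Below z: 31×₹13,000, 40×₹14,000 (q = 71 of N = 75).
Shortfall ratios (z−y)/z: 0.5667 (×31), 0.5333 (×40); sum = 38.900000.
I averages over the q = 71 poor units only: 38.900000 / 71 = 0.5479.

0.5479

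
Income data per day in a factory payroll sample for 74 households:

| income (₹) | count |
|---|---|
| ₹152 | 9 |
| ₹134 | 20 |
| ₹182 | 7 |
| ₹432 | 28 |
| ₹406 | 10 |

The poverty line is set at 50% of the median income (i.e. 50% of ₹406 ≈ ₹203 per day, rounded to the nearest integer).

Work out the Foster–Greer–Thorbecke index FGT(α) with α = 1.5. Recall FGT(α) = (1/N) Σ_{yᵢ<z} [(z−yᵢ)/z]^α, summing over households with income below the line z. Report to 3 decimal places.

Incomes under z: 20×₹134, 9×₹152, 7×₹182 (q = 36 of N = 74).
Gap ratios (z−y)/z: (203−134)/203 = 0.3399 (×20); (203−152)/203 = 0.2512 (×9); (203−182)/203 = 0.1034 (×7).
Raised to α = 1.5: 0.19817 (×20); 0.12592 (×9); 0.03327 (×7).
Sum = 5.329554; FGT(1.5) = 5.329554 / 74 = 0.072.

0.072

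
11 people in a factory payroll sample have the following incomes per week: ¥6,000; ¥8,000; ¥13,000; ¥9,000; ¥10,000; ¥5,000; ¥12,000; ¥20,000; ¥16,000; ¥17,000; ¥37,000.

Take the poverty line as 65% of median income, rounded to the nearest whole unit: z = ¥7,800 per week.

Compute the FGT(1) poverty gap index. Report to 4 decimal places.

Poor units: ¥5,000, ¥6,000 (q = 2 of N = 11).
Shortfall ratios: (7800−5000)/7800 = 0.3590; (7800−6000)/7800 = 0.2308.
Σ = 0.589744. Dividing by the full population N = 11 gives P₁ = 0.0536.

0.0536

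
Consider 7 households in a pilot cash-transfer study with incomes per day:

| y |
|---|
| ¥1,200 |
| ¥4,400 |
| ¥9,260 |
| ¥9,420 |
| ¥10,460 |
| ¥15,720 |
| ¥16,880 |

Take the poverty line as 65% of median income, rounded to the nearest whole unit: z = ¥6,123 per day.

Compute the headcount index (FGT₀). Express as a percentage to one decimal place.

28.6%

2 of the 7 households have income below ¥6,123.
H = 2/7 = 28.6%.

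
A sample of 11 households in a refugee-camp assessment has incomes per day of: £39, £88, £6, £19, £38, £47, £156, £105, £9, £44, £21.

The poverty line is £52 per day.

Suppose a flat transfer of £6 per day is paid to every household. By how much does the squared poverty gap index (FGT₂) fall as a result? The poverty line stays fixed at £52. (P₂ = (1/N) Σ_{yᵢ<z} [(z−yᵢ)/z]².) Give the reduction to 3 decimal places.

Before: below the line — £6, £9, £19, £21, £38, £39, £44, £47; squared poverty gap index (FGT₂) = 0.21749.
After the £6 transfer: below the line — £12, £15, £25, £27, £44, £45, £50; squared poverty gap index (FGT₂) = 0.14927.
Reduction = 0.21749 − 0.14927 = 0.068.

0.068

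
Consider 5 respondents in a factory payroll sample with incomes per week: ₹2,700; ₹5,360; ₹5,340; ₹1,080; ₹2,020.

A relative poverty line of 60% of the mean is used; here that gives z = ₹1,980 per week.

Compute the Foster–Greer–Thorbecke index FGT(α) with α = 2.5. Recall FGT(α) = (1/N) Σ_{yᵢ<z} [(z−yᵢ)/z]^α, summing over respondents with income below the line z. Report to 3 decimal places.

Below the line: ₹1,080 (q = 1 of N = 5).
Shortfall ratios: (1980−1080)/1980 = 0.4545.
Raised to α = 2.5: 0.13930.
Sum = 0.139297; FGT(2.5) = 0.139297 / 5 = 0.028.

0.028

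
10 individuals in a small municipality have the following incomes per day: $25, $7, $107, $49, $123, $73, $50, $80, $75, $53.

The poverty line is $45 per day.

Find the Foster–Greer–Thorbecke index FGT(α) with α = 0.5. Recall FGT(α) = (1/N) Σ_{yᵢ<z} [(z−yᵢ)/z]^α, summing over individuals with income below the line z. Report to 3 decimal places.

0.159

Poor units: $7, $25 (q = 2 of N = 10).
Normalized shortfalls: (45−7)/45 = 0.8444; (45−25)/45 = 0.4444.
Raised to α = 0.5: 0.91894; 0.66667.
Sum = 1.585603; FGT(0.5) = 1.585603 / 10 = 0.159.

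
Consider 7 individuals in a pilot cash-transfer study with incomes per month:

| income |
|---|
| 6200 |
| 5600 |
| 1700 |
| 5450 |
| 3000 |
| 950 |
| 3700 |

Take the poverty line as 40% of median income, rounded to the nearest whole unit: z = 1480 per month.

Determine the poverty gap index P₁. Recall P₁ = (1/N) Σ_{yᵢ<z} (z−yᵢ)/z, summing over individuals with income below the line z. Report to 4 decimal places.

0.0512

Incomes under z: 950 (q = 1 of N = 7).
Shortfall ratios: (1480−950)/1480 = 0.3581.
Σ = 0.358108. Dividing by the full population N = 7 gives P₁ = 0.0512.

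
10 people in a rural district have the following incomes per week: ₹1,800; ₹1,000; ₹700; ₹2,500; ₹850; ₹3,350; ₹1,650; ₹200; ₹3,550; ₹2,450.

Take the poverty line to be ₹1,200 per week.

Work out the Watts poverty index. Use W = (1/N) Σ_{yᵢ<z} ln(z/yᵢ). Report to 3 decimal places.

Below z: ₹200, ₹700, ₹850, ₹1,000 (q = 4 of N = 10).
Log gaps: ln(1200/200) = 1.7918; ln(1200/700) = 0.5390; ln(1200/850) = 0.3448; ln(1200/1000) = 0.1823.
W = 2.857918 / 10 = 0.286.

0.286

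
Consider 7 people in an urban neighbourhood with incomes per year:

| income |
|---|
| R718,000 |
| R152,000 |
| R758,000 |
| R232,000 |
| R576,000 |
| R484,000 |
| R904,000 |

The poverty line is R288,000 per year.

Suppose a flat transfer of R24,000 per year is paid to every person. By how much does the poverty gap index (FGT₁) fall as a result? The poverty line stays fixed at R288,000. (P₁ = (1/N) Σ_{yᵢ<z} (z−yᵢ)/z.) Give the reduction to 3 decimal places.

Before: below the line — R152,000, R232,000; poverty gap index (FGT₁) = 0.09524.
After the R24,000 transfer: below the line — R176,000, R256,000; poverty gap index (FGT₁) = 0.07143.
Reduction = 0.09524 − 0.07143 = 0.024.

0.024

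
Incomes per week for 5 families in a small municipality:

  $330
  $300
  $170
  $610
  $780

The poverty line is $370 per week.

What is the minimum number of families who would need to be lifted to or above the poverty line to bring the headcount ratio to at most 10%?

Currently q = 3 of N = 5 are below the line (H = 0.600).
A headcount ratio of at most 10% allows at most ⌊0.10 × 5⌋ = 0 poor families.
So at least 3 − 0 = 3 must be lifted.

3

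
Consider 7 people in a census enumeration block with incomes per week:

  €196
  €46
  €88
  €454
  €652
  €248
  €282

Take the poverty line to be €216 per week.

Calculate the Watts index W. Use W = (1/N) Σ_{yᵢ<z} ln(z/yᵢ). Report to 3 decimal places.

0.363

Incomes under z: €46, €88, €196 (q = 3 of N = 7).
Log shortfalls: ln(216/46) = 1.5466; ln(216/88) = 0.8979; ln(216/196) = 0.0972.
W = 2.541742 / 7 = 0.363.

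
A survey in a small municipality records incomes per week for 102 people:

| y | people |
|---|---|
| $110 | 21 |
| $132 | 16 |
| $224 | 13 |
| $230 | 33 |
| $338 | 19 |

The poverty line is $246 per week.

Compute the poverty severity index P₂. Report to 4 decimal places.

0.0990

Below z: 21×$110, 16×$132, 13×$224, 33×$230 (q = 83 of N = 102).
Normalized shortfalls: (246−110)/246 = 0.5528 (×21); (246−132)/246 = 0.4634 (×16); (246−224)/246 = 0.0894 (×13); (246−230)/246 = 0.0650 (×33).
Squared: 0.3056 (×21); 0.2148 (×16); 0.0080 (×13); 0.0042 (×33).
Sum = 10.098024; P₂ = 10.098024 / 102 = 0.0990.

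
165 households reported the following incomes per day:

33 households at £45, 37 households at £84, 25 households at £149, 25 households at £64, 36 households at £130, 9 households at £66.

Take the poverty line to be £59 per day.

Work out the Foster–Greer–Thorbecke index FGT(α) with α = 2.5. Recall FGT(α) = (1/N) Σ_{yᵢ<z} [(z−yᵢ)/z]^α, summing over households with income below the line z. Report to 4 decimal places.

Below the line: 33×£45 (q = 33 of N = 165).
Gap ratios (z−y)/z: (59−45)/59 = 0.2373 (×33).
Raised to α = 2.5: 0.02743 (×33).
Sum = 0.905115; FGT(2.5) = 0.905115 / 165 = 0.0055.

0.0055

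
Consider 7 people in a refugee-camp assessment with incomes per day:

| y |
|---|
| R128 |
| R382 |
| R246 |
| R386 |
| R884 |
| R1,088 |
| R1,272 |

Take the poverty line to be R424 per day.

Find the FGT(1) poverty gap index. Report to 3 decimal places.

Below the line: R128, R246, R382, R386 (q = 4 of N = 7).
Relative gaps: (424−128)/424 = 0.6981; (424−246)/424 = 0.4198; (424−382)/424 = 0.0991; (424−386)/424 = 0.0896.
Sum of shortfalls = 1.306604; P₁ averages over all N: 1.306604 / 7 = 0.187.

0.187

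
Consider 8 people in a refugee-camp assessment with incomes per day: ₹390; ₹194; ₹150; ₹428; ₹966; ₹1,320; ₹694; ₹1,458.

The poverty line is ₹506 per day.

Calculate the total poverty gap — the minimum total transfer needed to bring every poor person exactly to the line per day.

Incomes under z: ₹150, ₹194, ₹390, ₹428 (q = 4 of N = 8).
Individual gaps: 506−150 = 356; 506−194 = 312; 506−390 = 116; 506−428 = 78.
Aggregate gap = ₹862.

₹862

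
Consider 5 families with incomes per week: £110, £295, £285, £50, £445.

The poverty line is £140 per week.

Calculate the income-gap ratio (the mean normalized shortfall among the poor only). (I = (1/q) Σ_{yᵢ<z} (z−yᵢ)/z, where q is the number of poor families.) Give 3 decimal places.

Below z: £50, £110 (q = 2 of N = 5).
Shortfall ratios (z−y)/z: 0.6429, 0.2143; sum = 0.857143.
I averages over the q = 2 poor units only: 0.857143 / 2 = 0.429.

0.429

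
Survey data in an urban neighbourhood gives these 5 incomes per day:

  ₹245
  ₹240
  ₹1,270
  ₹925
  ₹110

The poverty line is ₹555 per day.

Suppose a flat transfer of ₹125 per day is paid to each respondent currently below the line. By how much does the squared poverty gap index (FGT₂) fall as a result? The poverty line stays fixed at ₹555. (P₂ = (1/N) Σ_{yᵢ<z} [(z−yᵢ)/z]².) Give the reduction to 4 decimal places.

0.1433

Before: below the line — ₹110, ₹240, ₹245; squared poverty gap index (FGT₂) = 0.255401.
After the ₹125 transfer: below the line — ₹235, ₹365, ₹370; squared poverty gap index (FGT₂) = 0.112150.
Reduction = 0.255401 − 0.112150 = 0.1433.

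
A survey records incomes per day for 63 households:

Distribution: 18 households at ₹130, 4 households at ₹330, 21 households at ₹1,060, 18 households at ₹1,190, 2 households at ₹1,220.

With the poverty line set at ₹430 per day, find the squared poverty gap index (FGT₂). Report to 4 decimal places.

Below the line: 18×₹130, 4×₹330 (q = 22 of N = 63).
Gap ratios (z−y)/z: (430−130)/430 = 0.6977 (×18); (430−330)/430 = 0.2326 (×4).
Squared: 0.4867 (×18); 0.0541 (×4).
Sum = 8.977826; P₂ = 8.977826 / 63 = 0.1425.

0.1425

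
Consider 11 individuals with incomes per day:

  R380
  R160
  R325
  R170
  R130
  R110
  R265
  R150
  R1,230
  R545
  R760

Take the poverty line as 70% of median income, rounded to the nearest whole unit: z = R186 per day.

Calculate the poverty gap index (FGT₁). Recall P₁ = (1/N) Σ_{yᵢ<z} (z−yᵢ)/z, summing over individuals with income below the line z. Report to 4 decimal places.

Below z: R110, R130, R150, R160, R170 (q = 5 of N = 11).
Normalized shortfalls: (186−110)/186 = 0.4086; (186−130)/186 = 0.3011; (186−150)/186 = 0.1935; (186−160)/186 = 0.1398; (186−170)/186 = 0.0860.
Σ = 1.129032. Dividing by the full population N = 11 gives P₁ = 0.1026.

0.1026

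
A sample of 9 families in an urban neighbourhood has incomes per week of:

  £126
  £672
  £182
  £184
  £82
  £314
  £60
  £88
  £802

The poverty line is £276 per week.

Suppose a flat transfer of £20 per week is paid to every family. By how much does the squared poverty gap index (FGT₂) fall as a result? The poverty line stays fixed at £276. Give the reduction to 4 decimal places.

Before: below the line — £60, £82, £88, £126, £182, £184; squared poverty gap index (FGT₂) = 0.232555.
After the £20 transfer: below the line — £80, £102, £108, £146, £202, £204; squared poverty gap index (FGT₂) = 0.181562.
Reduction = 0.232555 − 0.181562 = 0.0510.

0.0510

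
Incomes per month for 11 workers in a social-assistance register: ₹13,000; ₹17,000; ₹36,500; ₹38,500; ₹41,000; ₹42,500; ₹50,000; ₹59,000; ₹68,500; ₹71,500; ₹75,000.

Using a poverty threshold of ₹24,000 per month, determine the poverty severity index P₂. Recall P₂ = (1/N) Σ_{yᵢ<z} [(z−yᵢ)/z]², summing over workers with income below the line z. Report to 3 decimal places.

Below z: ₹13,000, ₹17,000 (q = 2 of N = 11).
Gap ratios (z−y)/z: (24000−13000)/24000 = 0.4583; (24000−17000)/24000 = 0.2917.
Squared: 0.2101; 0.0851.
Sum = 0.295139; P₂ = 0.295139 / 11 = 0.027.

0.027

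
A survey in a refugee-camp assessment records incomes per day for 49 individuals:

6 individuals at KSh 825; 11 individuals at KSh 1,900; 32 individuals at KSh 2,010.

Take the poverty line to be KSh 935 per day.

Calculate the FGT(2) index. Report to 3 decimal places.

0.002

Incomes under z: 6×KSh 825 (q = 6 of N = 49).
Shortfall ratios: (935−825)/935 = 0.1176 (×6).
Squared: 0.0138 (×6).
Sum = 0.083045; P₂ = 0.083045 / 49 = 0.002.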